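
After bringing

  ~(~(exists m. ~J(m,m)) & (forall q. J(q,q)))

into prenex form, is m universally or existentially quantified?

Move each ¬ inward, flipping quantifiers it crosses:
  (exists m. ~J(m,m)) | (exists q. ~J(q,q))
All bound variables are already distinct, so no renaming is needed.
Finally move all quantifiers to the prefix:
  exists m. exists q. (~J(m,m) | ~J(q,q))
The quantifier exists m sits under an even number of negations, so it remains existential.

existential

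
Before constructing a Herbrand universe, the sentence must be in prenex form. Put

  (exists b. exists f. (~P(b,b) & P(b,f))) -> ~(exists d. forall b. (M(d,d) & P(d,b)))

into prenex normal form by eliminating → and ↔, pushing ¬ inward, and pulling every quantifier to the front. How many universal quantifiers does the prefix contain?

Rewrite implications/biconditionals: A → B as ¬A ∨ B.
  ~(exists b. exists f. (~P(b,b) & P(b,f))) | ~(exists d. forall b. (M(d,d) & P(d,b)))
Drive negations inward (¬∀x A ≡ ∃x ¬A, ¬∃x A ≡ ∀x ¬A, De Morgan for ∧/∨):
  (forall b. forall f. (P(b,b) | ~P(b,f))) | (forall d. exists b. (~M(d,d) | ~P(d,b)))
Rename bound variables to avoid capture: b↦w1.
  (forall b. forall f. (P(b,b) | ~P(b,f))) | (forall d. exists w1. (~M(d,d) | ~P(d,w1)))
Extract every quantifier outward, since the variables are now distinct and don't occur free across branches:
  forall b. forall f. forall d. exists w1. (P(b,b) | ~P(b,f) | ~M(d,d) | ~P(d,w1))
The prefix is forall b forall f forall d exists w1: 3 universal, 1 existential.

3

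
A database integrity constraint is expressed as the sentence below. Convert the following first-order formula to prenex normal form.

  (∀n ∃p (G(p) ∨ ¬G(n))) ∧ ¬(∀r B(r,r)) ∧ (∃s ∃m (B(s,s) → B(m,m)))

∀n ∃p ∃r ∃s ∃m ((G(p) ∨ ¬G(n)) ∧ ¬B(r,r) ∧ (¬B(s,s) ∨ B(m,m)))

First replace A → B with ¬A ∨ B.
  (∀n ∃p (G(p) ∨ ¬G(n))) ∧ ¬(∀r B(r,r)) ∧ (∃s ∃m (¬B(s,s) ∨ B(m,m)))
Move each ¬ inward, flipping quantifiers it crosses:
  (∀n ∃p (G(p) ∨ ¬G(n))) ∧ (∃r ¬B(r,r)) ∧ (∃s ∃m (¬B(s,s) ∨ B(m,m)))
Extract every quantifier outward, since the variables are now distinct and don't occur free across branches:
  ∀n ∃p ∃r ∃s ∃m ((G(p) ∨ ¬G(n)) ∧ ¬B(r,r) ∧ (¬B(s,s) ∨ B(m,m)))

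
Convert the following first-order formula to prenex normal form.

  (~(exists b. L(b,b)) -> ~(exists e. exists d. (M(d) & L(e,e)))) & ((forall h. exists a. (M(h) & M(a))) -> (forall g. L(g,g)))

exists b. forall e. forall d. exists h. forall a. forall g. ((L(b,b) | ~M(d) | ~L(e,e)) & (~M(h) | ~M(a) | L(g,g)))

First replace A → B with ¬A ∨ B.
  (~~(exists b. L(b,b)) | ~(exists e. exists d. (M(d) & L(e,e)))) & (~(forall h. exists a. (M(h) & M(a))) | (forall g. L(g,g)))
Drive negations inward (¬∀x A ≡ ∃x ¬A, ¬∃x A ≡ ∀x ¬A, De Morgan for ∧/∨):
  ((exists b. L(b,b)) | (forall e. forall d. (~M(d) | ~L(e,e)))) & ((exists h. forall a. (~M(h) | ~M(a))) | (forall g. L(g,g)))
All bound variables are already distinct, so no renaming is needed.
Extract every quantifier outward, since the variables are now distinct and don't occur free across branches:
  exists b. forall e. forall d. exists h. forall a. forall g. ((L(b,b) | ~M(d) | ~L(e,e)) & (~M(h) | ~M(a) | L(g,g)))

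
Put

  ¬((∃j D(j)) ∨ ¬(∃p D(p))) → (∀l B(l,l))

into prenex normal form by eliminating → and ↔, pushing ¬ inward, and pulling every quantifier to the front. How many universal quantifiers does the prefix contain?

Eliminate → and ↔ using ¬ and ∨.
  ¬¬((∃j D(j)) ∨ ¬(∃p D(p))) ∨ (∀l B(l,l))
Move each ¬ inward, flipping quantifiers it crosses:
  (∃j D(j)) ∨ (∀p ¬D(p)) ∨ (∀l B(l,l))
All bound variables are already distinct, so no renaming is needed.
Pull the quantifiers to the front (each side's bound variable is not free in the other side):
  ∃j ∀p ∀l (D(j) ∨ ¬D(p) ∨ B(l,l))
The prefix is ∃j ∀p ∀l: 2 universal, 1 existential.

2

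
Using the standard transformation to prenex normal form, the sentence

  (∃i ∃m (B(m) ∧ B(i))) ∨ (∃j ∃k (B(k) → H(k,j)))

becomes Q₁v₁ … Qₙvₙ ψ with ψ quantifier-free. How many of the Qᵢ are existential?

Eliminate → and ↔ using ¬ and ∨.
  (∃i ∃m (B(m) ∧ B(i))) ∨ (∃j ∃k (¬B(k) ∨ H(k,j)))
All bound variables are already distinct, so no renaming is needed.
Finally move all quantifiers to the prefix:
  ∃i ∃m ∃j ∃k (B(m) ∧ B(i) ∨ ¬B(k) ∨ H(k,j))
The prefix is ∃i ∃m ∃j ∃k: 0 universal, 4 existential.

4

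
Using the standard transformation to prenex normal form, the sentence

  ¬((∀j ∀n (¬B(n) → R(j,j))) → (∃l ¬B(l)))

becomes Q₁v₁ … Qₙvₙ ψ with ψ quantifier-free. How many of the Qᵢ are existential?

Eliminate → and ↔ using ¬ and ∨.
  ¬(¬(∀j ∀n (¬¬B(n) ∨ R(j,j))) ∨ (∃l ¬B(l)))
Move each ¬ inward, flipping quantifiers it crosses:
  (∀j ∀n (B(n) ∨ R(j,j))) ∧ (∀l B(l))
All bound variables are already distinct, so no renaming is needed.
Finally move all quantifiers to the prefix:
  ∀j ∀n ∀l ((B(n) ∨ R(j,j)) ∧ B(l))
The prefix is ∀j ∀n ∀l: 3 universal, 0 existential.

0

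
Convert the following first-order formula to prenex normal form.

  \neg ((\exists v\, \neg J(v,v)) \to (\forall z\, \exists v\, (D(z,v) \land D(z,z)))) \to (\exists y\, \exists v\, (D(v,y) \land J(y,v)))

\forall v\, \forall z\, \exists u1\, \exists y\, \exists r\, (J(v,v) \lor D(z,u1) \land D(z,z) \lor D(r,y) \land J(y,r))

First replace A → B with ¬A ∨ B.
  \neg \neg (\neg (\exists v\, \neg J(v,v)) \lor (\forall z\, \exists v\, (D(z,v) \land D(z,z)))) \lor (\exists y\, \exists v\, (D(v,y) \land J(y,v)))
Push ¬ through the quantifiers and connectives to reach negation normal form:
  (\forall v\, J(v,v)) \lor (\forall z\, \exists v\, (D(z,v) \land D(z,z))) \lor (\exists y\, \exists v\, (D(v,y) \land J(y,v)))
Standardize variables apart so no two quantifiers bind the same name: v↦u1, v↦r.
  (\forall v\, J(v,v)) \lor (\forall z\, \exists u1\, (D(z,u1) \land D(z,z))) \lor (\exists y\, \exists r\, (D(r,y) \land J(y,r)))
Finally move all quantifiers to the prefix:
  \forall v\, \forall z\, \exists u1\, \exists y\, \exists r\, (J(v,v) \lor D(z,u1) \land D(z,z) \lor D(r,y) \land J(y,r))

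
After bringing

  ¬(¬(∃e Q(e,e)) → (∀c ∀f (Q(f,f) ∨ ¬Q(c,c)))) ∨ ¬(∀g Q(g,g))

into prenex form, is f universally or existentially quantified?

First replace A → B with ¬A ∨ B.
  ¬(¬¬(∃e Q(e,e)) ∨ (∀c ∀f (Q(f,f) ∨ ¬Q(c,c)))) ∨ ¬(∀g Q(g,g))
Push ¬ through the quantifiers and connectives to reach negation normal form:
  (∀e ¬Q(e,e)) ∧ (∃c ∃f (¬Q(f,f) ∧ Q(c,c))) ∨ (∃g ¬Q(g,g))
All bound variables are already distinct, so no renaming is needed.
Finally move all quantifiers to the prefix:
  ∀e ∃c ∃f ∃g (¬Q(e,e) ∧ ¬Q(f,f) ∧ Q(c,c) ∨ ¬Q(g,g))
The quantifier ∀f sits under an odd number of negations (counting the antecedent side of each →), so it flips to ∃f.

existential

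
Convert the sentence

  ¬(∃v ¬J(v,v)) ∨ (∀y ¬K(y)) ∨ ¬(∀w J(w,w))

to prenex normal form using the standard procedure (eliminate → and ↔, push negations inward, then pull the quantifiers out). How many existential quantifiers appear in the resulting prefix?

1

Push ¬ through the quantifiers and connectives to reach negation normal form:
  (∀v J(v,v)) ∨ (∀y ¬K(y)) ∨ (∃w ¬J(w,w))
Pull the quantifiers to the front (each side's bound variable is not free in the other side):
  ∀v ∀y ∃w (J(v,v) ∨ ¬K(y) ∨ ¬J(w,w))
The prefix is ∀v ∀y ∃w: 2 universal, 1 existential.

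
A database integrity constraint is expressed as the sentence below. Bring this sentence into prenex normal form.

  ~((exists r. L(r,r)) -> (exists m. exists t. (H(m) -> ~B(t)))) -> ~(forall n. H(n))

forall r. exists m. exists t. exists n. (~L(r,r) | ~H(m) | ~B(t) | ~H(n))

Rewrite implications/biconditionals: A → B as ¬A ∨ B.
  ~~(~(exists r. L(r,r)) | (exists m. exists t. (~H(m) | ~B(t)))) | ~(forall n. H(n))
Move each ¬ inward, flipping quantifiers it crosses:
  (forall r. ~L(r,r)) | (exists m. exists t. (~H(m) | ~B(t))) | (exists n. ~H(n))
All bound variables are already distinct, so no renaming is needed.
Extract every quantifier outward, since the variables are now distinct and don't occur free across branches:
  forall r. exists m. exists t. exists n. (~L(r,r) | ~H(m) | ~B(t) | ~H(n))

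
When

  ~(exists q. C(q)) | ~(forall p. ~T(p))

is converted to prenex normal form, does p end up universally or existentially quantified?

existential

Push ¬ through the quantifiers and connectives to reach negation normal form:
  (forall q. ~C(q)) | (exists p. T(p))
All bound variables are already distinct, so no renaming is needed.
Extract every quantifier outward, since the variables are now distinct and don't occur free across branches:
  forall q. exists p. (~C(q) | T(p))
The quantifier forall p sits under an odd number of negations, so it flips to exists p.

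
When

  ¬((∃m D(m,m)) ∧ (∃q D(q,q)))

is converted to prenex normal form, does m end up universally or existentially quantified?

Drive negations inward (¬∀x A ≡ ∃x ¬A, ¬∃x A ≡ ∀x ¬A, De Morgan for ∧/∨):
  (∀m ¬D(m,m)) ∨ (∀q ¬D(q,q))
Finally move all quantifiers to the prefix:
  ∀m ∀q (¬D(m,m) ∨ ¬D(q,q))
The quantifier ∃m sits under an odd number of negations, so it flips to ∀m.

universal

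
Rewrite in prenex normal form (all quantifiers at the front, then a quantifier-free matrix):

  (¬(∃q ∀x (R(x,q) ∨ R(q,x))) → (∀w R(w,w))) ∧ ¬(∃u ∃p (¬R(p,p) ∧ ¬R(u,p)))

Eliminate → and ↔ using ¬ and ∨.
  (¬¬(∃q ∀x (R(x,q) ∨ R(q,x))) ∨ (∀w R(w,w))) ∧ ¬(∃u ∃p (¬R(p,p) ∧ ¬R(u,p)))
Move each ¬ inward, flipping quantifiers it crosses:
  ((∃q ∀x (R(x,q) ∨ R(q,x))) ∨ (∀w R(w,w))) ∧ (∀u ∀p (R(p,p) ∨ R(u,p)))
Pull the quantifiers to the front (each side's bound variable is not free in the other side):
  ∃q ∀x ∀w ∀u ∀p ((R(x,q) ∨ R(q,x) ∨ R(w,w)) ∧ (R(p,p) ∨ R(u,p)))

∃q ∀x ∀w ∀u ∀p ((R(x,q) ∨ R(q,x) ∨ R(w,w)) ∧ (R(p,p) ∨ R(u,p)))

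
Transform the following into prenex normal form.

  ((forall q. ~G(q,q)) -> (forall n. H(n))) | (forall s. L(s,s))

exists q. forall n. forall s. (G(q,q) | H(n) | L(s,s))

Rewrite implications/biconditionals: A → B as ¬A ∨ B.
  ~(forall q. ~G(q,q)) | (forall n. H(n)) | (forall s. L(s,s))
Move each ¬ inward, flipping quantifiers it crosses:
  (exists q. G(q,q)) | (forall n. H(n)) | (forall s. L(s,s))
All bound variables are already distinct, so no renaming is needed.
Finally move all quantifiers to the prefix:
  exists q. forall n. forall s. (G(q,q) | H(n) | L(s,s))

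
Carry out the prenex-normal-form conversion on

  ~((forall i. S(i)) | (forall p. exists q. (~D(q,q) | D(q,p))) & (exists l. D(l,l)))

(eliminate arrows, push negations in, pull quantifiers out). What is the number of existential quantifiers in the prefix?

2

Move each ¬ inward, flipping quantifiers it crosses:
  (exists i. ~S(i)) & ((exists p. forall q. (D(q,q) & ~D(q,p))) | (forall l. ~D(l,l)))
All bound variables are already distinct, so no renaming is needed.
Extract every quantifier outward, since the variables are now distinct and don't occur free across branches:
  exists i. exists p. forall q. forall l. (~S(i) & (D(q,q) & ~D(q,p) | ~D(l,l)))
The prefix is exists i exists p forall q forall l: 2 universal, 2 existential.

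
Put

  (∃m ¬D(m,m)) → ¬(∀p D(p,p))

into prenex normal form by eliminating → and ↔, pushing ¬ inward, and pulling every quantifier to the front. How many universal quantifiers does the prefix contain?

1

Eliminate → and ↔ using ¬ and ∨.
  ¬(∃m ¬D(m,m)) ∨ ¬(∀p D(p,p))
Drive negations inward (¬∀x A ≡ ∃x ¬A, ¬∃x A ≡ ∀x ¬A, De Morgan for ∧/∨):
  (∀m D(m,m)) ∨ (∃p ¬D(p,p))
All bound variables are already distinct, so no renaming is needed.
Extract every quantifier outward, since the variables are now distinct and don't occur free across branches:
  ∀m ∃p (D(m,m) ∨ ¬D(p,p))
The prefix is ∀m ∃p: 1 universal, 1 existential.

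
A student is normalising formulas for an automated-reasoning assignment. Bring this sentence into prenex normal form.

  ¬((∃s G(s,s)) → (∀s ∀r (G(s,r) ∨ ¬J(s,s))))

Rewrite implications/biconditionals: A → B as ¬A ∨ B.
  ¬(¬(∃s G(s,s)) ∨ (∀s ∀r (G(s,r) ∨ ¬J(s,s))))
Push ¬ through the quantifiers and connectives to reach negation normal form:
  (∃s G(s,s)) ∧ (∃s ∃r (¬G(s,r) ∧ J(s,s)))
Give each quantifier a distinct variable: s↦y.
  (∃s G(s,s)) ∧ (∃y ∃r (¬G(y,r) ∧ J(y,y)))
Extract every quantifier outward, since the variables are now distinct and don't occur free across branches:
  ∃s ∃y ∃r (G(s,s) ∧ ¬G(y,r) ∧ J(y,y))

∃s ∃y ∃r (G(s,s) ∧ ¬G(y,r) ∧ J(y,y))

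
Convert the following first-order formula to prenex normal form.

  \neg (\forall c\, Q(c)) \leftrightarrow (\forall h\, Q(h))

\forall c\, \forall h\, \exists w\, \exists z\, ((Q(c) \lor Q(h)) \land (\neg Q(w) \lor \neg Q(z)))

Rewrite implications/biconditionals: A → B as ¬A ∨ B; A ↔ B as (¬A ∨ B) ∧ (¬B ∨ A).
  (\neg \neg (\forall c\, Q(c)) \lor (\forall h\, Q(h))) \land (\neg (\forall h\, Q(h)) \lor \neg (\forall c\, Q(c)))
Move each ¬ inward, flipping quantifiers it crosses:
  ((\forall c\, Q(c)) \lor (\forall h\, Q(h))) \land ((\exists h\, \neg Q(h)) \lor (\exists c\, \neg Q(c)))
Rename bound variables to avoid capture: h↦w, c↦z.
  ((\forall c\, Q(c)) \lor (\forall h\, Q(h))) \land ((\exists w\, \neg Q(w)) \lor (\exists z\, \neg Q(z)))
Pull the quantifiers to the front (each side's bound variable is not free in the other side):
  \forall c\, \forall h\, \exists w\, \exists z\, ((Q(c) \lor Q(h)) \land (\neg Q(w) \lor \neg Q(z)))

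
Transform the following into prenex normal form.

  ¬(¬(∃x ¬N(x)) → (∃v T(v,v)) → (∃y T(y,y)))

Eliminate → and ↔ using ¬ and ∨.
  ¬(¬¬(∃x ¬N(x)) ∨ ¬(∃v T(v,v)) ∨ (∃y T(y,y)))
Push ¬ through the quantifiers and connectives to reach negation normal form:
  (∀x N(x)) ∧ (∃v T(v,v)) ∧ (∀y ¬T(y,y))
All bound variables are already distinct, so no renaming is needed.
Finally move all quantifiers to the prefix:
  ∀x ∃v ∀y (N(x) ∧ T(v,v) ∧ ¬T(y,y))

∀x ∃v ∀y (N(x) ∧ T(v,v) ∧ ¬T(y,y))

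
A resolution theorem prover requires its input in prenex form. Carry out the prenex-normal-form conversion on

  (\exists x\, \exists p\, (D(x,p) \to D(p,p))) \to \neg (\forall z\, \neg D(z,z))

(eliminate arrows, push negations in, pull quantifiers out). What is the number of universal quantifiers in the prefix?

Eliminate → and ↔ using ¬ and ∨.
  \neg (\exists x\, \exists p\, (\neg D(x,p) \lor D(p,p))) \lor \neg (\forall z\, \neg D(z,z))
Drive negations inward (¬∀x A ≡ ∃x ¬A, ¬∃x A ≡ ∀x ¬A, De Morgan for ∧/∨):
  (\forall x\, \forall p\, (D(x,p) \land \neg D(p,p))) \lor (\exists z\, D(z,z))
All bound variables are already distinct, so no renaming is needed.
Extract every quantifier outward, since the variables are now distinct and don't occur free across branches:
  \forall x\, \forall p\, \exists z\, (D(x,p) \land \neg D(p,p) \lor D(z,z))
The prefix is \forall x \forall p \exists z: 2 universal, 1 existential.

2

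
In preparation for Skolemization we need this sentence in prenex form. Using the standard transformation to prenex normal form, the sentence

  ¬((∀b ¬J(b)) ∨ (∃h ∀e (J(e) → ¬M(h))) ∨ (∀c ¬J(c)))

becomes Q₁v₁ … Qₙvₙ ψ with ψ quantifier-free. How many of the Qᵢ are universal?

First replace A → B with ¬A ∨ B.
  ¬((∀b ¬J(b)) ∨ (∃h ∀e (¬J(e) ∨ ¬M(h))) ∨ (∀c ¬J(c)))
Move each ¬ inward, flipping quantifiers it crosses:
  (∃b J(b)) ∧ (∀h ∃e (J(e) ∧ M(h))) ∧ (∃c J(c))
All bound variables are already distinct, so no renaming is needed.
Finally move all quantifiers to the prefix:
  ∃b ∀h ∃e ∃c (J(b) ∧ J(e) ∧ M(h) ∧ J(c))
The prefix is ∃b ∀h ∃e ∃c: 1 universal, 3 existential.

1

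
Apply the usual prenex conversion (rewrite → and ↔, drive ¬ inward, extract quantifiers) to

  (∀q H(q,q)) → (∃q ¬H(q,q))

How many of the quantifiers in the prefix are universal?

0

Rewrite implications/biconditionals: A → B as ¬A ∨ B.
  ¬(∀q H(q,q)) ∨ (∃q ¬H(q,q))
Drive negations inward (¬∀x A ≡ ∃x ¬A, ¬∃x A ≡ ∀x ¬A, De Morgan for ∧/∨):
  (∃q ¬H(q,q)) ∨ (∃q ¬H(q,q))
Standardize variables apart so no two quantifiers bind the same name: q↦u.
  (∃q ¬H(q,q)) ∨ (∃u ¬H(u,u))
Pull the quantifiers to the front (each side's bound variable is not free in the other side):
  ∃q ∃u (¬H(q,q) ∨ ¬H(u,u))
The prefix is ∃q ∃u: 0 universal, 2 existential.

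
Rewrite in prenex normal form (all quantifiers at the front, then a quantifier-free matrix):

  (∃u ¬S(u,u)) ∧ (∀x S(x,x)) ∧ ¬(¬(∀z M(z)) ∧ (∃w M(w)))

∃u ∀x ∀z ∀w (¬S(u,u) ∧ S(x,x) ∧ (M(z) ∨ ¬M(w)))

Drive negations inward (¬∀x A ≡ ∃x ¬A, ¬∃x A ≡ ∀x ¬A, De Morgan for ∧/∨):
  (∃u ¬S(u,u)) ∧ (∀x S(x,x)) ∧ ((∀z M(z)) ∨ (∀w ¬M(w)))
All bound variables are already distinct, so no renaming is needed.
Extract every quantifier outward, since the variables are now distinct and don't occur free across branches:
  ∃u ∀x ∀z ∀w (¬S(u,u) ∧ S(x,x) ∧ (M(z) ∨ ¬M(w)))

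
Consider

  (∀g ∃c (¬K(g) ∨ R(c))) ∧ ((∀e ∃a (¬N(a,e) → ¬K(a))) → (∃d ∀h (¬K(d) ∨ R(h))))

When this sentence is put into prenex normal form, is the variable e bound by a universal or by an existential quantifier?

existential

Eliminate → and ↔ using ¬ and ∨.
  (∀g ∃c (¬K(g) ∨ R(c))) ∧ (¬(∀e ∃a (¬¬N(a,e) ∨ ¬K(a))) ∨ (∃d ∀h (¬K(d) ∨ R(h))))
Move each ¬ inward, flipping quantifiers it crosses:
  (∀g ∃c (¬K(g) ∨ R(c))) ∧ ((∃e ∀a (¬N(a,e) ∧ K(a))) ∨ (∃d ∀h (¬K(d) ∨ R(h))))
Pull the quantifiers to the front (each side's bound variable is not free in the other side):
  ∀g ∃c ∃e ∀a ∃d ∀h ((¬K(g) ∨ R(c)) ∧ (¬N(a,e) ∧ K(a) ∨ ¬K(d) ∨ R(h)))
The quantifier ∀e sits under an odd number of negations (counting the antecedent side of each →), so it flips to ∃e.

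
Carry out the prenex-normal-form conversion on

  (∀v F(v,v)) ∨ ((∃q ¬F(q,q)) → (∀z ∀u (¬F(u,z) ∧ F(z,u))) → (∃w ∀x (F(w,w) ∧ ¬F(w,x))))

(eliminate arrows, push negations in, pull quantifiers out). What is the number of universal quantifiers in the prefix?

3

Rewrite implications/biconditionals: A → B as ¬A ∨ B.
  (∀v F(v,v)) ∨ ¬(∃q ¬F(q,q)) ∨ ¬(∀z ∀u (¬F(u,z) ∧ F(z,u))) ∨ (∃w ∀x (F(w,w) ∧ ¬F(w,x)))
Push ¬ through the quantifiers and connectives to reach negation normal form:
  (∀v F(v,v)) ∨ (∀q F(q,q)) ∨ (∃z ∃u (F(u,z) ∨ ¬F(z,u))) ∨ (∃w ∀x (F(w,w) ∧ ¬F(w,x)))
Finally move all quantifiers to the prefix:
  ∀v ∀q ∃z ∃u ∃w ∀x (F(v,v) ∨ F(q,q) ∨ F(u,z) ∨ ¬F(z,u) ∨ F(w,w) ∧ ¬F(w,x))
The prefix is ∀v ∀q ∃z ∃u ∃w ∀x: 3 universal, 3 existential.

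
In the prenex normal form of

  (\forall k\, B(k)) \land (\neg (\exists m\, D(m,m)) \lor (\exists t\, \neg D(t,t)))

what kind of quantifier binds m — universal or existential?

universal

Push ¬ through the quantifiers and connectives to reach negation normal form:
  (\forall k\, B(k)) \land ((\forall m\, \neg D(m,m)) \lor (\exists t\, \neg D(t,t)))
All bound variables are already distinct, so no renaming is needed.
Finally move all quantifiers to the prefix:
  \forall k\, \forall m\, \exists t\, (B(k) \land (\neg D(m,m) \lor \neg D(t,t)))
The quantifier \exists m sits under an odd number of negations, so it flips to \forall m.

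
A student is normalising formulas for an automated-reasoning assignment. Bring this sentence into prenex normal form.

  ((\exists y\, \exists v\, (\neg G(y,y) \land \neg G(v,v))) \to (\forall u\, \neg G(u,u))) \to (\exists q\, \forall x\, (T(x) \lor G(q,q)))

\exists y\, \exists v\, \exists u\, \exists q\, \forall x\, (\neg G(y,y) \land \neg G(v,v) \land G(u,u) \lor T(x) \lor G(q,q))

First replace A → B with ¬A ∨ B.
  \neg (\neg (\exists y\, \exists v\, (\neg G(y,y) \land \neg G(v,v))) \lor (\forall u\, \neg G(u,u))) \lor (\exists q\, \forall x\, (T(x) \lor G(q,q)))
Drive negations inward (¬∀x A ≡ ∃x ¬A, ¬∃x A ≡ ∀x ¬A, De Morgan for ∧/∨):
  (\exists y\, \exists v\, (\neg G(y,y) \land \neg G(v,v))) \land (\exists u\, G(u,u)) \lor (\exists q\, \forall x\, (T(x) \lor G(q,q)))
All bound variables are already distinct, so no renaming is needed.
Extract every quantifier outward, since the variables are now distinct and don't occur free across branches:
  \exists y\, \exists v\, \exists u\, \exists q\, \forall x\, (\neg G(y,y) \land \neg G(v,v) \land G(u,u) \lor T(x) \lor G(q,q))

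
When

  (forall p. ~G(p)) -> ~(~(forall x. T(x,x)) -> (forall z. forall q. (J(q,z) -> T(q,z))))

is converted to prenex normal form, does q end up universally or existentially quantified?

existential

Eliminate → and ↔ using ¬ and ∨.
  ~(forall p. ~G(p)) | ~(~~(forall x. T(x,x)) | (forall z. forall q. (~J(q,z) | T(q,z))))
Move each ¬ inward, flipping quantifiers it crosses:
  (exists p. G(p)) | (exists x. ~T(x,x)) & (exists z. exists q. (J(q,z) & ~T(q,z)))
All bound variables are already distinct, so no renaming is needed.
Extract every quantifier outward, since the variables are now distinct and don't occur free across branches:
  exists p. exists x. exists z. exists q. (G(p) | ~T(x,x) & J(q,z) & ~T(q,z))
The quantifier forall q sits under an odd number of negations (counting the antecedent side of each →), so it flips to exists q.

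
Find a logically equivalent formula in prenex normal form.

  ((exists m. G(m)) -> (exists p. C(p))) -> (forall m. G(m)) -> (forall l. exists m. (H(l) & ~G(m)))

exists m. forall p. exists v1. forall l. exists s. (G(m) & ~C(p) | ~G(v1) | H(l) & ~G(s))

First replace A → B with ¬A ∨ B.
  ~(~(exists m. G(m)) | (exists p. C(p))) | ~(forall m. G(m)) | (forall l. exists m. (H(l) & ~G(m)))
Drive negations inward (¬∀x A ≡ ∃x ¬A, ¬∃x A ≡ ∀x ¬A, De Morgan for ∧/∨):
  (exists m. G(m)) & (forall p. ~C(p)) | (exists m. ~G(m)) | (forall l. exists m. (H(l) & ~G(m)))
Give each quantifier a distinct variable: m↦v1, m↦s.
  (exists m. G(m)) & (forall p. ~C(p)) | (exists v1. ~G(v1)) | (forall l. exists s. (H(l) & ~G(s)))
Extract every quantifier outward, since the variables are now distinct and don't occur free across branches:
  exists m. forall p. exists v1. forall l. exists s. (G(m) & ~C(p) | ~G(v1) | H(l) & ~G(s))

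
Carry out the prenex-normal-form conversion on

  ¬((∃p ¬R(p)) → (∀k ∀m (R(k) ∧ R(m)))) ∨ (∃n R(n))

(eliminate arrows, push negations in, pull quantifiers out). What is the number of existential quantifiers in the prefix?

4

First replace A → B with ¬A ∨ B.
  ¬(¬(∃p ¬R(p)) ∨ (∀k ∀m (R(k) ∧ R(m)))) ∨ (∃n R(n))
Push ¬ through the quantifiers and connectives to reach negation normal form:
  (∃p ¬R(p)) ∧ (∃k ∃m (¬R(k) ∨ ¬R(m))) ∨ (∃n R(n))
Pull the quantifiers to the front (each side's bound variable is not free in the other side):
  ∃p ∃k ∃m ∃n (¬R(p) ∧ (¬R(k) ∨ ¬R(m)) ∨ R(n))
The prefix is ∃p ∃k ∃m ∃n: 0 universal, 4 existential.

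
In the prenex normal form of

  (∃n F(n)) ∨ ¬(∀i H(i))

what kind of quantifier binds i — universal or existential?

existential

Drive negations inward (¬∀x A ≡ ∃x ¬A, ¬∃x A ≡ ∀x ¬A, De Morgan for ∧/∨):
  (∃n F(n)) ∨ (∃i ¬H(i))
All bound variables are already distinct, so no renaming is needed.
Finally move all quantifiers to the prefix:
  ∃n ∃i (F(n) ∨ ¬H(i))
The quantifier ∀i sits under an odd number of negations, so it flips to ∃i.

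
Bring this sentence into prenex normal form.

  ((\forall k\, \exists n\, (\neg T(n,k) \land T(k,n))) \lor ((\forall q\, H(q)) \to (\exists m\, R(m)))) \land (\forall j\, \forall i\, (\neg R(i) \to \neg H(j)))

\forall k\, \exists n\, \exists q\, \exists m\, \forall j\, \forall i\, ((\neg T(n,k) \land T(k,n) \lor \neg H(q) \lor R(m)) \land (R(i) \lor \neg H(j)))

Rewrite implications/biconditionals: A → B as ¬A ∨ B.
  ((\forall k\, \exists n\, (\neg T(n,k) \land T(k,n))) \lor \neg (\forall q\, H(q)) \lor (\exists m\, R(m))) \land (\forall j\, \forall i\, (\neg \neg R(i) \lor \neg H(j)))
Move each ¬ inward, flipping quantifiers it crosses:
  ((\forall k\, \exists n\, (\neg T(n,k) \land T(k,n))) \lor (\exists q\, \neg H(q)) \lor (\exists m\, R(m))) \land (\forall j\, \forall i\, (R(i) \lor \neg H(j)))
Pull the quantifiers to the front (each side's bound variable is not free in the other side):
  \forall k\, \exists n\, \exists q\, \exists m\, \forall j\, \forall i\, ((\neg T(n,k) \land T(k,n) \lor \neg H(q) \lor R(m)) \land (R(i) \lor \neg H(j)))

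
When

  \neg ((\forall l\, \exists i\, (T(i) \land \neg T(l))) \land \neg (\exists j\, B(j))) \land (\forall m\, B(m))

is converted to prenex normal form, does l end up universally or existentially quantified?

Drive negations inward (¬∀x A ≡ ∃x ¬A, ¬∃x A ≡ ∀x ¬A, De Morgan for ∧/∨):
  ((\exists l\, \forall i\, (\neg T(i) \lor T(l))) \lor (\exists j\, B(j))) \land (\forall m\, B(m))
All bound variables are already distinct, so no renaming is needed.
Pull the quantifiers to the front (each side's bound variable is not free in the other side):
  \exists l\, \forall i\, \exists j\, \forall m\, ((\neg T(i) \lor T(l) \lor B(j)) \land B(m))
The quantifier \forall l sits under an odd number of negations, so it flips to \exists l.

existential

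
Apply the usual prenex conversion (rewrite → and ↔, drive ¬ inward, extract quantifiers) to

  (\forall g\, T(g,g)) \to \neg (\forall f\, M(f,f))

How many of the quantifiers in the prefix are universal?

0

First replace A → B with ¬A ∨ B.
  \neg (\forall g\, T(g,g)) \lor \neg (\forall f\, M(f,f))
Move each ¬ inward, flipping quantifiers it crosses:
  (\exists g\, \neg T(g,g)) \lor (\exists f\, \neg M(f,f))
All bound variables are already distinct, so no renaming is needed.
Finally move all quantifiers to the prefix:
  \exists g\, \exists f\, (\neg T(g,g) \lor \neg M(f,f))
The prefix is \exists g \exists f: 0 universal, 2 existential.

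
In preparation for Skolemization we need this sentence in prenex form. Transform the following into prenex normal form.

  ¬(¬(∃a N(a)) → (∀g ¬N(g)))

∀a ∃g (¬N(a) ∧ N(g))

First replace A → B with ¬A ∨ B.
  ¬(¬¬(∃a N(a)) ∨ (∀g ¬N(g)))
Move each ¬ inward, flipping quantifiers it crosses:
  (∀a ¬N(a)) ∧ (∃g N(g))
All bound variables are already distinct, so no renaming is needed.
Pull the quantifiers to the front (each side's bound variable is not free in the other side):
  ∀a ∃g (¬N(a) ∧ N(g))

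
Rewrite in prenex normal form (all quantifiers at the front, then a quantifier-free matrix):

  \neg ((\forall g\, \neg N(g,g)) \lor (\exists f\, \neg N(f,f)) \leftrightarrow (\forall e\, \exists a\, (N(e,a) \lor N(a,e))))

Eliminate → and ↔ using ¬ and ∨; A ↔ B as (¬A ∨ B) ∧ (¬B ∨ A).
  \neg ((\neg ((\forall g\, \neg N(g,g)) \lor (\exists f\, \neg N(f,f))) \lor (\forall e\, \exists a\, (N(e,a) \lor N(a,e)))) \land (\neg (\forall e\, \exists a\, (N(e,a) \lor N(a,e))) \lor (\forall g\, \neg N(g,g)) \lor (\exists f\, \neg N(f,f))))
Push ¬ through the quantifiers and connectives to reach negation normal form:
  ((\forall g\, \neg N(g,g)) \lor (\exists f\, \neg N(f,f))) \land (\exists e\, \forall a\, (\neg N(e,a) \land \neg N(a,e))) \lor (\forall e\, \exists a\, (N(e,a) \lor N(a,e))) \land (\exists g\, N(g,g)) \land (\forall f\, N(f,f))
Rename bound variables to avoid capture: e↦w, a↦s, g↦w1, f↦v1.
  ((\forall g\, \neg N(g,g)) \lor (\exists f\, \neg N(f,f))) \land (\exists e\, \forall a\, (\neg N(e,a) \land \neg N(a,e))) \lor (\forall w\, \exists s\, (N(w,s) \lor N(s,w))) \land (\exists w1\, N(w1,w1)) \land (\forall v1\, N(v1,v1))
Pull the quantifiers to the front (each side's bound variable is not free in the other side):
  \forall g\, \exists f\, \exists e\, \forall a\, \forall w\, \exists s\, \exists w1\, \forall v1\, ((\neg N(g,g) \lor \neg N(f,f)) \land \neg N(e,a) \land \neg N(a,e) \lor (N(w,s) \lor N(s,w)) \land N(w1,w1) \land N(v1,v1))

\forall g\, \exists f\, \exists e\, \forall a\, \forall w\, \exists s\, \exists w1\, \forall v1\, ((\neg N(g,g) \lor \neg N(f,f)) \land \neg N(e,a) \land \neg N(a,e) \lor (N(w,s) \lor N(s,w)) \land N(w1,w1) \land N(v1,v1))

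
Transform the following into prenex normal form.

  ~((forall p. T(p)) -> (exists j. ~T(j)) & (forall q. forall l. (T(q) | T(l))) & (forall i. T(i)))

forall p. forall j. exists q. exists l. exists i. (T(p) & (T(j) | ~T(q) & ~T(l) | ~T(i)))

Rewrite implications/biconditionals: A → B as ¬A ∨ B.
  ~(~(forall p. T(p)) | (exists j. ~T(j)) & (forall q. forall l. (T(q) | T(l))) & (forall i. T(i)))
Push ¬ through the quantifiers and connectives to reach negation normal form:
  (forall p. T(p)) & ((forall j. T(j)) | (exists q. exists l. (~T(q) & ~T(l))) | (exists i. ~T(i)))
All bound variables are already distinct, so no renaming is needed.
Pull the quantifiers to the front (each side's bound variable is not free in the other side):
  forall p. forall j. exists q. exists l. exists i. (T(p) & (T(j) | ~T(q) & ~T(l) | ~T(i)))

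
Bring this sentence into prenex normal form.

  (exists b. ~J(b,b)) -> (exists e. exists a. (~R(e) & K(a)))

forall b. exists e. exists a. (J(b,b) | ~R(e) & K(a))

Rewrite implications/biconditionals: A → B as ¬A ∨ B.
  ~(exists b. ~J(b,b)) | (exists e. exists a. (~R(e) & K(a)))
Push ¬ through the quantifiers and connectives to reach negation normal form:
  (forall b. J(b,b)) | (exists e. exists a. (~R(e) & K(a)))
All bound variables are already distinct, so no renaming is needed.
Pull the quantifiers to the front (each side's bound variable is not free in the other side):
  forall b. exists e. exists a. (J(b,b) | ~R(e) & K(a))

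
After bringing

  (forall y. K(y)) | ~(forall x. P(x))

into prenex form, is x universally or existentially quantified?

existential

Move each ¬ inward, flipping quantifiers it crosses:
  (forall y. K(y)) | (exists x. ~P(x))
All bound variables are already distinct, so no renaming is needed.
Extract every quantifier outward, since the variables are now distinct and don't occur free across branches:
  forall y. exists x. (K(y) | ~P(x))
The quantifier forall x sits under an odd number of negations, so it flips to exists x.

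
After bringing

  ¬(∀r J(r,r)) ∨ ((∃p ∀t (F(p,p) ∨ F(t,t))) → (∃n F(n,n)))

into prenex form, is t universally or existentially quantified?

existential

Eliminate → and ↔ using ¬ and ∨.
  ¬(∀r J(r,r)) ∨ ¬(∃p ∀t (F(p,p) ∨ F(t,t))) ∨ (∃n F(n,n))
Drive negations inward (¬∀x A ≡ ∃x ¬A, ¬∃x A ≡ ∀x ¬A, De Morgan for ∧/∨):
  (∃r ¬J(r,r)) ∨ (∀p ∃t (¬F(p,p) ∧ ¬F(t,t))) ∨ (∃n F(n,n))
Finally move all quantifiers to the prefix:
  ∃r ∀p ∃t ∃n (¬J(r,r) ∨ ¬F(p,p) ∧ ¬F(t,t) ∨ F(n,n))
The quantifier ∀t sits under an odd number of negations (counting the antecedent side of each →), so it flips to ∃t.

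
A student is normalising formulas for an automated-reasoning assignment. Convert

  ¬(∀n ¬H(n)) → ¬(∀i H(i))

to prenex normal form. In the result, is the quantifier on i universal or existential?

Eliminate → and ↔ using ¬ and ∨.
  ¬¬(∀n ¬H(n)) ∨ ¬(∀i H(i))
Push ¬ through the quantifiers and connectives to reach negation normal form:
  (∀n ¬H(n)) ∨ (∃i ¬H(i))
All bound variables are already distinct, so no renaming is needed.
Extract every quantifier outward, since the variables are now distinct and don't occur free across branches:
  ∀n ∃i (¬H(n) ∨ ¬H(i))
The quantifier ∀i sits under an odd number of negations (counting the antecedent side of each →), so it flips to ∃i.

existential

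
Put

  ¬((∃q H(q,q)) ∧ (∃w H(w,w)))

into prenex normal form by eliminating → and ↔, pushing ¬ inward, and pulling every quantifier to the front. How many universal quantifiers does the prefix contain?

2

Move each ¬ inward, flipping quantifiers it crosses:
  (∀q ¬H(q,q)) ∨ (∀w ¬H(w,w))
All bound variables are already distinct, so no renaming is needed.
Pull the quantifiers to the front (each side's bound variable is not free in the other side):
  ∀q ∀w (¬H(q,q) ∨ ¬H(w,w))
The prefix is ∀q ∀w: 2 universal, 0 existential.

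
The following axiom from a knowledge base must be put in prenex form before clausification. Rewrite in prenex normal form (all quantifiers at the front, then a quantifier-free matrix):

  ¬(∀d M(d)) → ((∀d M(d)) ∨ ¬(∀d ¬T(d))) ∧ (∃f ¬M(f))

∀d ∀v1 ∃u ∃f (M(d) ∨ (M(v1) ∨ T(u)) ∧ ¬M(f))

Rewrite implications/biconditionals: A → B as ¬A ∨ B.
  ¬¬(∀d M(d)) ∨ ((∀d M(d)) ∨ ¬(∀d ¬T(d))) ∧ (∃f ¬M(f))
Move each ¬ inward, flipping quantifiers it crosses:
  (∀d M(d)) ∨ ((∀d M(d)) ∨ (∃d T(d))) ∧ (∃f ¬M(f))
Give each quantifier a distinct variable: d↦v1, d↦u.
  (∀d M(d)) ∨ ((∀v1 M(v1)) ∨ (∃u T(u))) ∧ (∃f ¬M(f))
Extract every quantifier outward, since the variables are now distinct and don't occur free across branches:
  ∀d ∀v1 ∃u ∃f (M(d) ∨ (M(v1) ∨ T(u)) ∧ ¬M(f))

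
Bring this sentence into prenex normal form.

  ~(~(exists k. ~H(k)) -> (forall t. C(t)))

First replace A → B with ¬A ∨ B.
  ~(~~(exists k. ~H(k)) | (forall t. C(t)))
Push ¬ through the quantifiers and connectives to reach negation normal form:
  (forall k. H(k)) & (exists t. ~C(t))
All bound variables are already distinct, so no renaming is needed.
Extract every quantifier outward, since the variables are now distinct and don't occur free across branches:
  forall k. exists t. (H(k) & ~C(t))

forall k. exists t. (H(k) & ~C(t))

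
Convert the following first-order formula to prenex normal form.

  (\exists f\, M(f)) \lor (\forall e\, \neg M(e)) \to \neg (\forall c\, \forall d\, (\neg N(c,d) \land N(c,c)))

First replace A → B with ¬A ∨ B.
  \neg ((\exists f\, M(f)) \lor (\forall e\, \neg M(e))) \lor \neg (\forall c\, \forall d\, (\neg N(c,d) \land N(c,c)))
Drive negations inward (¬∀x A ≡ ∃x ¬A, ¬∃x A ≡ ∀x ¬A, De Morgan for ∧/∨):
  (\forall f\, \neg M(f)) \land (\exists e\, M(e)) \lor (\exists c\, \exists d\, (N(c,d) \lor \neg N(c,c)))
All bound variables are already distinct, so no renaming is needed.
Pull the quantifiers to the front (each side's bound variable is not free in the other side):
  \forall f\, \exists e\, \exists c\, \exists d\, (\neg M(f) \land M(e) \lor N(c,d) \lor \neg N(c,c))

\forall f\, \exists e\, \exists c\, \exists d\, (\neg M(f) \land M(e) \lor N(c,d) \lor \neg N(c,c))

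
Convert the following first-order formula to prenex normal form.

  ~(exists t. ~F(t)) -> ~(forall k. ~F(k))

Rewrite implications/biconditionals: A → B as ¬A ∨ B.
  ~~(exists t. ~F(t)) | ~(forall k. ~F(k))
Push ¬ through the quantifiers and connectives to reach negation normal form:
  (exists t. ~F(t)) | (exists k. F(k))
Extract every quantifier outward, since the variables are now distinct and don't occur free across branches:
  exists t. exists k. (~F(t) | F(k))

exists t. exists k. (~F(t) | F(k))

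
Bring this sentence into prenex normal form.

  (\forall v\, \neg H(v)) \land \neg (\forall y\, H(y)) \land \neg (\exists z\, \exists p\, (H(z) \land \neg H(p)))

\forall v\, \exists y\, \forall z\, \forall p\, (\neg H(v) \land \neg H(y) \land (\neg H(z) \lor H(p)))

Push ¬ through the quantifiers and connectives to reach negation normal form:
  (\forall v\, \neg H(v)) \land (\exists y\, \neg H(y)) \land (\forall z\, \forall p\, (\neg H(z) \lor H(p)))
Extract every quantifier outward, since the variables are now distinct and don't occur free across branches:
  \forall v\, \exists y\, \forall z\, \forall p\, (\neg H(v) \land \neg H(y) \land (\neg H(z) \lor H(p)))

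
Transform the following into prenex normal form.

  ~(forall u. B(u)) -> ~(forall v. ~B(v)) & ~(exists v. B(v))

First replace A → B with ¬A ∨ B.
  ~~(forall u. B(u)) | ~(forall v. ~B(v)) & ~(exists v. B(v))
Drive negations inward (¬∀x A ≡ ∃x ¬A, ¬∃x A ≡ ∀x ¬A, De Morgan for ∧/∨):
  (forall u. B(u)) | (exists v. B(v)) & (forall v. ~B(v))
Give each quantifier a distinct variable: v↦a.
  (forall u. B(u)) | (exists v. B(v)) & (forall a. ~B(a))
Extract every quantifier outward, since the variables are now distinct and don't occur free across branches:
  forall u. exists v. forall a. (B(u) | B(v) & ~B(a))

forall u. exists v. forall a. (B(u) | B(v) & ~B(a))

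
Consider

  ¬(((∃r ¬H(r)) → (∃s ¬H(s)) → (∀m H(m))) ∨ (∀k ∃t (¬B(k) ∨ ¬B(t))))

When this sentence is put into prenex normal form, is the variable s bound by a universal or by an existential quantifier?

Rewrite implications/biconditionals: A → B as ¬A ∨ B.
  ¬(¬(∃r ¬H(r)) ∨ ¬(∃s ¬H(s)) ∨ (∀m H(m)) ∨ (∀k ∃t (¬B(k) ∨ ¬B(t))))
Drive negations inward (¬∀x A ≡ ∃x ¬A, ¬∃x A ≡ ∀x ¬A, De Morgan for ∧/∨):
  (∃r ¬H(r)) ∧ (∃s ¬H(s)) ∧ (∃m ¬H(m)) ∧ (∃k ∀t (B(k) ∧ B(t)))
Finally move all quantifiers to the prefix:
  ∃r ∃s ∃m ∃k ∀t (¬H(r) ∧ ¬H(s) ∧ ¬H(m) ∧ B(k) ∧ B(t))
The quantifier ∃s sits under an even number of negations (counting the antecedent side of each →), so it remains existential.

existential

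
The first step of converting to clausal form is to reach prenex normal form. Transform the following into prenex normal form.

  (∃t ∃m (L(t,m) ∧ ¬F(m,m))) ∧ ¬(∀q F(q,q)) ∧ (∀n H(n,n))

∃t ∃m ∃q ∀n (L(t,m) ∧ ¬F(m,m) ∧ ¬F(q,q) ∧ H(n,n))

Drive negations inward (¬∀x A ≡ ∃x ¬A, ¬∃x A ≡ ∀x ¬A, De Morgan for ∧/∨):
  (∃t ∃m (L(t,m) ∧ ¬F(m,m))) ∧ (∃q ¬F(q,q)) ∧ (∀n H(n,n))
All bound variables are already distinct, so no renaming is needed.
Finally move all quantifiers to the prefix:
  ∃t ∃m ∃q ∀n (L(t,m) ∧ ¬F(m,m) ∧ ¬F(q,q) ∧ H(n,n))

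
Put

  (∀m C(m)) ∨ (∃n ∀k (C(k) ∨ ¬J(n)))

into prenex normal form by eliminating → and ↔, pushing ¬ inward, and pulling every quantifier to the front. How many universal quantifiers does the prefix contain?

2

All bound variables are already distinct, so no renaming is needed.
Finally move all quantifiers to the prefix:
  ∀m ∃n ∀k (C(m) ∨ C(k) ∨ ¬J(n))
The prefix is ∀m ∃n ∀k: 2 universal, 1 existential.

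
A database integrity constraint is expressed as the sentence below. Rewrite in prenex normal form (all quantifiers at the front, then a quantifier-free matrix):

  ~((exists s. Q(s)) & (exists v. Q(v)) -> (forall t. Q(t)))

exists s. exists v. exists t. (Q(s) & Q(v) & ~Q(t))

Rewrite implications/biconditionals: A → B as ¬A ∨ B.
  ~(~((exists s. Q(s)) & (exists v. Q(v))) | (forall t. Q(t)))
Drive negations inward (¬∀x A ≡ ∃x ¬A, ¬∃x A ≡ ∀x ¬A, De Morgan for ∧/∨):
  (exists s. Q(s)) & (exists v. Q(v)) & (exists t. ~Q(t))
Pull the quantifiers to the front (each side's bound variable is not free in the other side):
  exists s. exists v. exists t. (Q(s) & Q(v) & ~Q(t))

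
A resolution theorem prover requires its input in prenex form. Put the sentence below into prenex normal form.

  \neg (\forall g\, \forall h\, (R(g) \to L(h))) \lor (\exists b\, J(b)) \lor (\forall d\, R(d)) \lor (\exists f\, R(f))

First replace A → B with ¬A ∨ B.
  \neg (\forall g\, \forall h\, (\neg R(g) \lor L(h))) \lor (\exists b\, J(b)) \lor (\forall d\, R(d)) \lor (\exists f\, R(f))
Push ¬ through the quantifiers and connectives to reach negation normal form:
  (\exists g\, \exists h\, (R(g) \land \neg L(h))) \lor (\exists b\, J(b)) \lor (\forall d\, R(d)) \lor (\exists f\, R(f))
All bound variables are already distinct, so no renaming is needed.
Pull the quantifiers to the front (each side's bound variable is not free in the other side):
  \exists g\, \exists h\, \exists b\, \forall d\, \exists f\, (R(g) \land \neg L(h) \lor J(b) \lor R(d) \lor R(f))

\exists g\, \exists h\, \exists b\, \forall d\, \exists f\, (R(g) \land \neg L(h) \lor J(b) \lor R(d) \lor R(f))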